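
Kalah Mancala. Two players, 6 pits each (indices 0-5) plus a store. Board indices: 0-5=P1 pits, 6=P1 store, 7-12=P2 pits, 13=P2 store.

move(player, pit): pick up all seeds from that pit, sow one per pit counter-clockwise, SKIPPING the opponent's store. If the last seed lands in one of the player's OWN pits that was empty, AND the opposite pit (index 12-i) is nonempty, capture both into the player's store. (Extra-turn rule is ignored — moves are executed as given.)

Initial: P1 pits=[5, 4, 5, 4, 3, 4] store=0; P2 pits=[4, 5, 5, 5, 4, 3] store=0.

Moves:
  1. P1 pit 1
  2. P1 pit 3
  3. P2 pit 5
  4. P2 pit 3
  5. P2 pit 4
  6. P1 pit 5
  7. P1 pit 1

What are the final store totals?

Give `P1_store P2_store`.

Answer: 2 3

Derivation:
Move 1: P1 pit1 -> P1=[5,0,6,5,4,5](0) P2=[4,5,5,5,4,3](0)
Move 2: P1 pit3 -> P1=[5,0,6,0,5,6](1) P2=[5,6,5,5,4,3](0)
Move 3: P2 pit5 -> P1=[6,1,6,0,5,6](1) P2=[5,6,5,5,4,0](1)
Move 4: P2 pit3 -> P1=[7,2,6,0,5,6](1) P2=[5,6,5,0,5,1](2)
Move 5: P2 pit4 -> P1=[8,3,7,0,5,6](1) P2=[5,6,5,0,0,2](3)
Move 6: P1 pit5 -> P1=[8,3,7,0,5,0](2) P2=[6,7,6,1,1,2](3)
Move 7: P1 pit1 -> P1=[8,0,8,1,6,0](2) P2=[6,7,6,1,1,2](3)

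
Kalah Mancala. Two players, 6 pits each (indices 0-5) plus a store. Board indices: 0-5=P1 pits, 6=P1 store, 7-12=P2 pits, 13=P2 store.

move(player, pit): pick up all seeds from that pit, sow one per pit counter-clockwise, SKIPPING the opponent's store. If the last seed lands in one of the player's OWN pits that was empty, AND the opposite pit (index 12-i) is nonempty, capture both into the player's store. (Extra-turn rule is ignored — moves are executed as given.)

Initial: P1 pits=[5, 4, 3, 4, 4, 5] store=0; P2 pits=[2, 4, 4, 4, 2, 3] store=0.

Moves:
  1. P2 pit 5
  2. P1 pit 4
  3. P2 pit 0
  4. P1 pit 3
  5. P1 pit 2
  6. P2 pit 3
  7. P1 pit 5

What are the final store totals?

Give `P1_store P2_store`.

Move 1: P2 pit5 -> P1=[6,5,3,4,4,5](0) P2=[2,4,4,4,2,0](1)
Move 2: P1 pit4 -> P1=[6,5,3,4,0,6](1) P2=[3,5,4,4,2,0](1)
Move 3: P2 pit0 -> P1=[6,5,3,4,0,6](1) P2=[0,6,5,5,2,0](1)
Move 4: P1 pit3 -> P1=[6,5,3,0,1,7](2) P2=[1,6,5,5,2,0](1)
Move 5: P1 pit2 -> P1=[6,5,0,1,2,8](2) P2=[1,6,5,5,2,0](1)
Move 6: P2 pit3 -> P1=[7,6,0,1,2,8](2) P2=[1,6,5,0,3,1](2)
Move 7: P1 pit5 -> P1=[8,6,0,1,2,0](3) P2=[2,7,6,1,4,2](2)

Answer: 3 2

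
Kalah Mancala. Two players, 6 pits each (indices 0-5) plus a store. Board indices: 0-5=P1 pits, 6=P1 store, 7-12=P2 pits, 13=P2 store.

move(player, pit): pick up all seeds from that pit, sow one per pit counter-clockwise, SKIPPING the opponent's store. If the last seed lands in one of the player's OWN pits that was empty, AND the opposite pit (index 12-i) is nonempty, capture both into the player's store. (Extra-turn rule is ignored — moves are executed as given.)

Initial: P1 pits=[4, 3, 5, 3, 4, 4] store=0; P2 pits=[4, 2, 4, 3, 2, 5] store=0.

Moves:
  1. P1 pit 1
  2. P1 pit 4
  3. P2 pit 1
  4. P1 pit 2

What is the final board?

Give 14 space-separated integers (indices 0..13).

Move 1: P1 pit1 -> P1=[4,0,6,4,5,4](0) P2=[4,2,4,3,2,5](0)
Move 2: P1 pit4 -> P1=[4,0,6,4,0,5](1) P2=[5,3,5,3,2,5](0)
Move 3: P2 pit1 -> P1=[4,0,6,4,0,5](1) P2=[5,0,6,4,3,5](0)
Move 4: P1 pit2 -> P1=[4,0,0,5,1,6](2) P2=[6,1,6,4,3,5](0)

Answer: 4 0 0 5 1 6 2 6 1 6 4 3 5 0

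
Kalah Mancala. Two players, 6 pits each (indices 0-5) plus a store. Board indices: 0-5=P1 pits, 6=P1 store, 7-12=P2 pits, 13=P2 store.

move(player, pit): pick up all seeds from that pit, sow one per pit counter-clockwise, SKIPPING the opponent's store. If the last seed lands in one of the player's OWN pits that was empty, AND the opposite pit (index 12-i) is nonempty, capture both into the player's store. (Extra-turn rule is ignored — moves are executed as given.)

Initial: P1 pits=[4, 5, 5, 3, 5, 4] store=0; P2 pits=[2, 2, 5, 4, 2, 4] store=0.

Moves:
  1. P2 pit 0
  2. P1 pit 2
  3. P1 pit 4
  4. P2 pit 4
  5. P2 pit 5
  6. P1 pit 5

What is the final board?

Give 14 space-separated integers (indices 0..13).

Answer: 5 6 1 5 0 0 3 3 5 8 6 1 0 2

Derivation:
Move 1: P2 pit0 -> P1=[4,5,5,3,5,4](0) P2=[0,3,6,4,2,4](0)
Move 2: P1 pit2 -> P1=[4,5,0,4,6,5](1) P2=[1,3,6,4,2,4](0)
Move 3: P1 pit4 -> P1=[4,5,0,4,0,6](2) P2=[2,4,7,5,2,4](0)
Move 4: P2 pit4 -> P1=[4,5,0,4,0,6](2) P2=[2,4,7,5,0,5](1)
Move 5: P2 pit5 -> P1=[5,6,1,5,0,6](2) P2=[2,4,7,5,0,0](2)
Move 6: P1 pit5 -> P1=[5,6,1,5,0,0](3) P2=[3,5,8,6,1,0](2)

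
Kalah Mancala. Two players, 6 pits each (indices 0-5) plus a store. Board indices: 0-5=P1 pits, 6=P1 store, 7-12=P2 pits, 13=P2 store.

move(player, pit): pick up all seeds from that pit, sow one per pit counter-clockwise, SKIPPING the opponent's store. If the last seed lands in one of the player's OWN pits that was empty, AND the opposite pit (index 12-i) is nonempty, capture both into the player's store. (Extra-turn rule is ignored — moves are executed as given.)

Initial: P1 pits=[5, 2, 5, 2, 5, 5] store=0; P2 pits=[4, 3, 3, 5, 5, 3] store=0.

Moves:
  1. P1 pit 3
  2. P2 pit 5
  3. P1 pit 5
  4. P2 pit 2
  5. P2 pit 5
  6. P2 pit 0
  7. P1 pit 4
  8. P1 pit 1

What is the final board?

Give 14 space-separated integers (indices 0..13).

Answer: 0 0 6 1 0 1 9 1 0 2 9 8 0 10

Derivation:
Move 1: P1 pit3 -> P1=[5,2,5,0,6,6](0) P2=[4,3,3,5,5,3](0)
Move 2: P2 pit5 -> P1=[6,3,5,0,6,6](0) P2=[4,3,3,5,5,0](1)
Move 3: P1 pit5 -> P1=[6,3,5,0,6,0](1) P2=[5,4,4,6,6,0](1)
Move 4: P2 pit2 -> P1=[6,3,5,0,6,0](1) P2=[5,4,0,7,7,1](2)
Move 5: P2 pit5 -> P1=[6,3,5,0,6,0](1) P2=[5,4,0,7,7,0](3)
Move 6: P2 pit0 -> P1=[0,3,5,0,6,0](1) P2=[0,5,1,8,8,0](10)
Move 7: P1 pit4 -> P1=[0,3,5,0,0,1](2) P2=[1,6,2,9,8,0](10)
Move 8: P1 pit1 -> P1=[0,0,6,1,0,1](9) P2=[1,0,2,9,8,0](10)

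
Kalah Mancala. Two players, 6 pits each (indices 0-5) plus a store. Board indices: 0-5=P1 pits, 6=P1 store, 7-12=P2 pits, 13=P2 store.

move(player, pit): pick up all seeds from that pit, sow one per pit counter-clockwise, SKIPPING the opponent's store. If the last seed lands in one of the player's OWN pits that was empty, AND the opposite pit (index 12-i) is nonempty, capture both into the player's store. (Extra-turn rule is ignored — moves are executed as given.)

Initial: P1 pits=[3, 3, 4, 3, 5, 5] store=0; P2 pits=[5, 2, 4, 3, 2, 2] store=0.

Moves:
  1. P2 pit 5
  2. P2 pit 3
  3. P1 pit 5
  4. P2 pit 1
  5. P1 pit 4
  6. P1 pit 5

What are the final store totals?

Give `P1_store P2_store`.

Answer: 3 2

Derivation:
Move 1: P2 pit5 -> P1=[4,3,4,3,5,5](0) P2=[5,2,4,3,2,0](1)
Move 2: P2 pit3 -> P1=[4,3,4,3,5,5](0) P2=[5,2,4,0,3,1](2)
Move 3: P1 pit5 -> P1=[4,3,4,3,5,0](1) P2=[6,3,5,1,3,1](2)
Move 4: P2 pit1 -> P1=[4,3,4,3,5,0](1) P2=[6,0,6,2,4,1](2)
Move 5: P1 pit4 -> P1=[4,3,4,3,0,1](2) P2=[7,1,7,2,4,1](2)
Move 6: P1 pit5 -> P1=[4,3,4,3,0,0](3) P2=[7,1,7,2,4,1](2)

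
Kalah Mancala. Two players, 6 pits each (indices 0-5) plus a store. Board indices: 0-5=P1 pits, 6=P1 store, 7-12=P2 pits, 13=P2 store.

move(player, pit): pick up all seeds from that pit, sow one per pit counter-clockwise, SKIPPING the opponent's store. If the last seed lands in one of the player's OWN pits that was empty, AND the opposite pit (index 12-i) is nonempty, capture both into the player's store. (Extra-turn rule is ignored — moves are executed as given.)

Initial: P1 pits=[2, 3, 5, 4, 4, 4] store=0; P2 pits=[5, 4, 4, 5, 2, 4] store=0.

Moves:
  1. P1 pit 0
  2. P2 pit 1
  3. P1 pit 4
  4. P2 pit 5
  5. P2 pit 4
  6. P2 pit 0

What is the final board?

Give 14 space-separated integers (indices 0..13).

Move 1: P1 pit0 -> P1=[0,4,6,4,4,4](0) P2=[5,4,4,5,2,4](0)
Move 2: P2 pit1 -> P1=[0,4,6,4,4,4](0) P2=[5,0,5,6,3,5](0)
Move 3: P1 pit4 -> P1=[0,4,6,4,0,5](1) P2=[6,1,5,6,3,5](0)
Move 4: P2 pit5 -> P1=[1,5,7,5,0,5](1) P2=[6,1,5,6,3,0](1)
Move 5: P2 pit4 -> P1=[2,5,7,5,0,5](1) P2=[6,1,5,6,0,1](2)
Move 6: P2 pit0 -> P1=[2,5,7,5,0,5](1) P2=[0,2,6,7,1,2](3)

Answer: 2 5 7 5 0 5 1 0 2 6 7 1 2 3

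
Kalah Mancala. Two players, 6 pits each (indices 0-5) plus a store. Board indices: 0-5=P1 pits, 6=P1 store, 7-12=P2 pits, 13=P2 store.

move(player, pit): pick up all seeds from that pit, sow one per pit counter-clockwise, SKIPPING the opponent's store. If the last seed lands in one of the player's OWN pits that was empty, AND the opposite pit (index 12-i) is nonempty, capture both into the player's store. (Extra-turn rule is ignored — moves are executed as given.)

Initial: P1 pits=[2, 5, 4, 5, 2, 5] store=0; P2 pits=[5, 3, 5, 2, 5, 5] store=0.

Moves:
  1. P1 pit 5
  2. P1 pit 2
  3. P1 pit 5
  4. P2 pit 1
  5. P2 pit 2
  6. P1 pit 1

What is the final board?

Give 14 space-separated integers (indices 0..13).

Move 1: P1 pit5 -> P1=[2,5,4,5,2,0](1) P2=[6,4,6,3,5,5](0)
Move 2: P1 pit2 -> P1=[2,5,0,6,3,1](2) P2=[6,4,6,3,5,5](0)
Move 3: P1 pit5 -> P1=[2,5,0,6,3,0](3) P2=[6,4,6,3,5,5](0)
Move 4: P2 pit1 -> P1=[2,5,0,6,3,0](3) P2=[6,0,7,4,6,6](0)
Move 5: P2 pit2 -> P1=[3,6,1,6,3,0](3) P2=[6,0,0,5,7,7](1)
Move 6: P1 pit1 -> P1=[3,0,2,7,4,1](4) P2=[7,0,0,5,7,7](1)

Answer: 3 0 2 7 4 1 4 7 0 0 5 7 7 1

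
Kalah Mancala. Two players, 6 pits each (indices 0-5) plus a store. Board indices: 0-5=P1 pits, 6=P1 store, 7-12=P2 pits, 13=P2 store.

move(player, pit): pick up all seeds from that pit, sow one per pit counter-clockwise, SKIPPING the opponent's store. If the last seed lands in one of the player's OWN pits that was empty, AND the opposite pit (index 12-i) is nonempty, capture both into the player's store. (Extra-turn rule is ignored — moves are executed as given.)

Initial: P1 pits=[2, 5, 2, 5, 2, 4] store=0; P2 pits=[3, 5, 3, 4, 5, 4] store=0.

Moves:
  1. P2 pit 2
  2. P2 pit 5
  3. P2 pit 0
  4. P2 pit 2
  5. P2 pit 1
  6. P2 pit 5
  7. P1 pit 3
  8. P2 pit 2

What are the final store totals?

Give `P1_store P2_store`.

Move 1: P2 pit2 -> P1=[2,5,2,5,2,4](0) P2=[3,5,0,5,6,5](0)
Move 2: P2 pit5 -> P1=[3,6,3,6,2,4](0) P2=[3,5,0,5,6,0](1)
Move 3: P2 pit0 -> P1=[3,6,3,6,2,4](0) P2=[0,6,1,6,6,0](1)
Move 4: P2 pit2 -> P1=[3,6,3,6,2,4](0) P2=[0,6,0,7,6,0](1)
Move 5: P2 pit1 -> P1=[4,6,3,6,2,4](0) P2=[0,0,1,8,7,1](2)
Move 6: P2 pit5 -> P1=[4,6,3,6,2,4](0) P2=[0,0,1,8,7,0](3)
Move 7: P1 pit3 -> P1=[4,6,3,0,3,5](1) P2=[1,1,2,8,7,0](3)
Move 8: P2 pit2 -> P1=[4,6,3,0,3,5](1) P2=[1,1,0,9,8,0](3)

Answer: 1 3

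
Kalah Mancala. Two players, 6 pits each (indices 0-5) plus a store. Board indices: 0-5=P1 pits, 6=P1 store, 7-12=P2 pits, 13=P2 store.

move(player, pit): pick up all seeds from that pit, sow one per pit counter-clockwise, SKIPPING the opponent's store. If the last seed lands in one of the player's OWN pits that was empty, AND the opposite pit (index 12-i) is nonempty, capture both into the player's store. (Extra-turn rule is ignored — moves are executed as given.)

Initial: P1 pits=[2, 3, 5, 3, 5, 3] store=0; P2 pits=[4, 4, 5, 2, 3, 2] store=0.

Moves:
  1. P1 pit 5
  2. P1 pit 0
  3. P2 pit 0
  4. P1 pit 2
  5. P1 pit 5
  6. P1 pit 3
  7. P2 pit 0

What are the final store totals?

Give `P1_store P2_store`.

Answer: 4 0

Derivation:
Move 1: P1 pit5 -> P1=[2,3,5,3,5,0](1) P2=[5,5,5,2,3,2](0)
Move 2: P1 pit0 -> P1=[0,4,6,3,5,0](1) P2=[5,5,5,2,3,2](0)
Move 3: P2 pit0 -> P1=[0,4,6,3,5,0](1) P2=[0,6,6,3,4,3](0)
Move 4: P1 pit2 -> P1=[0,4,0,4,6,1](2) P2=[1,7,6,3,4,3](0)
Move 5: P1 pit5 -> P1=[0,4,0,4,6,0](3) P2=[1,7,6,3,4,3](0)
Move 6: P1 pit3 -> P1=[0,4,0,0,7,1](4) P2=[2,7,6,3,4,3](0)
Move 7: P2 pit0 -> P1=[0,4,0,0,7,1](4) P2=[0,8,7,3,4,3](0)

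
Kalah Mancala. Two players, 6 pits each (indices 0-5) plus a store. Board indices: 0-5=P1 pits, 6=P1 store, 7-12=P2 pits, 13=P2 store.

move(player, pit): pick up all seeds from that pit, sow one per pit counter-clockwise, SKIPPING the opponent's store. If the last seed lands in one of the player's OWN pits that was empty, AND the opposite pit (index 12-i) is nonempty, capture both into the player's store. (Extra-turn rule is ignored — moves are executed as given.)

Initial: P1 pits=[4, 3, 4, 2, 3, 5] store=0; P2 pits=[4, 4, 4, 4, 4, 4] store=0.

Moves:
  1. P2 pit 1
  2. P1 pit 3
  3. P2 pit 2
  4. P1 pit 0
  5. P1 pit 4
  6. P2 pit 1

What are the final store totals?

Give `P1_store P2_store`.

Move 1: P2 pit1 -> P1=[4,3,4,2,3,5](0) P2=[4,0,5,5,5,5](0)
Move 2: P1 pit3 -> P1=[4,3,4,0,4,6](0) P2=[4,0,5,5,5,5](0)
Move 3: P2 pit2 -> P1=[5,3,4,0,4,6](0) P2=[4,0,0,6,6,6](1)
Move 4: P1 pit0 -> P1=[0,4,5,1,5,7](0) P2=[4,0,0,6,6,6](1)
Move 5: P1 pit4 -> P1=[0,4,5,1,0,8](1) P2=[5,1,1,6,6,6](1)
Move 6: P2 pit1 -> P1=[0,4,5,1,0,8](1) P2=[5,0,2,6,6,6](1)

Answer: 1 1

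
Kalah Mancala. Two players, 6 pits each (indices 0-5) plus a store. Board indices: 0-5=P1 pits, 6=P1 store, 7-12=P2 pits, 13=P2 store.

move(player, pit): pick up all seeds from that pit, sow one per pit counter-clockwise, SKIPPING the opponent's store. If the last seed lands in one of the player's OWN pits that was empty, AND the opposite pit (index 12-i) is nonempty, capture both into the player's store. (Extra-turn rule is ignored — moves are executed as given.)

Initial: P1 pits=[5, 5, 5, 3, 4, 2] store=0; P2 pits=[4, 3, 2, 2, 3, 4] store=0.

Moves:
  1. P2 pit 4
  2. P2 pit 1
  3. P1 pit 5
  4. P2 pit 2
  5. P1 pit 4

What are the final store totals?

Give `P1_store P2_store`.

Move 1: P2 pit4 -> P1=[6,5,5,3,4,2](0) P2=[4,3,2,2,0,5](1)
Move 2: P2 pit1 -> P1=[6,0,5,3,4,2](0) P2=[4,0,3,3,0,5](7)
Move 3: P1 pit5 -> P1=[6,0,5,3,4,0](1) P2=[5,0,3,3,0,5](7)
Move 4: P2 pit2 -> P1=[6,0,5,3,4,0](1) P2=[5,0,0,4,1,6](7)
Move 5: P1 pit4 -> P1=[6,0,5,3,0,1](2) P2=[6,1,0,4,1,6](7)

Answer: 2 7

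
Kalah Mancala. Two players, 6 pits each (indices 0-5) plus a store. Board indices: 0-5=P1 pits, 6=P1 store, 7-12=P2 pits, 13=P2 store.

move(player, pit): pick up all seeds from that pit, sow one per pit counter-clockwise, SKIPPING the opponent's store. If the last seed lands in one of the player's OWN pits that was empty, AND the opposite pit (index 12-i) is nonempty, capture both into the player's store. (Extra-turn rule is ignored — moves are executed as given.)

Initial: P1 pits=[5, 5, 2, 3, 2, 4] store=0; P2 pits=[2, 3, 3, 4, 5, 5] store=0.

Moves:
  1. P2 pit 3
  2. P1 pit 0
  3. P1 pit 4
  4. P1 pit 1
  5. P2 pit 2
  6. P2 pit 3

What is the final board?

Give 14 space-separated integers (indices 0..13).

Move 1: P2 pit3 -> P1=[6,5,2,3,2,4](0) P2=[2,3,3,0,6,6](1)
Move 2: P1 pit0 -> P1=[0,6,3,4,3,5](1) P2=[2,3,3,0,6,6](1)
Move 3: P1 pit4 -> P1=[0,6,3,4,0,6](2) P2=[3,3,3,0,6,6](1)
Move 4: P1 pit1 -> P1=[0,0,4,5,1,7](3) P2=[4,3,3,0,6,6](1)
Move 5: P2 pit2 -> P1=[0,0,4,5,1,7](3) P2=[4,3,0,1,7,7](1)
Move 6: P2 pit3 -> P1=[0,0,4,5,1,7](3) P2=[4,3,0,0,8,7](1)

Answer: 0 0 4 5 1 7 3 4 3 0 0 8 7 1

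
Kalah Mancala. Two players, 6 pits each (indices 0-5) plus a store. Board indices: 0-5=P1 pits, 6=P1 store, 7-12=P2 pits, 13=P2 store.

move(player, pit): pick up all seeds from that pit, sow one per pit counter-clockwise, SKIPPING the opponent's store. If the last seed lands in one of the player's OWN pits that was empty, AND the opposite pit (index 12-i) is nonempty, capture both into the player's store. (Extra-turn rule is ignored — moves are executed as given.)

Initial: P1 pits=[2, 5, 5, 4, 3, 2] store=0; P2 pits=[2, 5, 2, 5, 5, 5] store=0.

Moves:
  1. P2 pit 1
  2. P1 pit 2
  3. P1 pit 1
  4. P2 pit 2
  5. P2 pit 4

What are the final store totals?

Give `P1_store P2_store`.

Answer: 2 2

Derivation:
Move 1: P2 pit1 -> P1=[2,5,5,4,3,2](0) P2=[2,0,3,6,6,6](1)
Move 2: P1 pit2 -> P1=[2,5,0,5,4,3](1) P2=[3,0,3,6,6,6](1)
Move 3: P1 pit1 -> P1=[2,0,1,6,5,4](2) P2=[3,0,3,6,6,6](1)
Move 4: P2 pit2 -> P1=[2,0,1,6,5,4](2) P2=[3,0,0,7,7,7](1)
Move 5: P2 pit4 -> P1=[3,1,2,7,6,4](2) P2=[3,0,0,7,0,8](2)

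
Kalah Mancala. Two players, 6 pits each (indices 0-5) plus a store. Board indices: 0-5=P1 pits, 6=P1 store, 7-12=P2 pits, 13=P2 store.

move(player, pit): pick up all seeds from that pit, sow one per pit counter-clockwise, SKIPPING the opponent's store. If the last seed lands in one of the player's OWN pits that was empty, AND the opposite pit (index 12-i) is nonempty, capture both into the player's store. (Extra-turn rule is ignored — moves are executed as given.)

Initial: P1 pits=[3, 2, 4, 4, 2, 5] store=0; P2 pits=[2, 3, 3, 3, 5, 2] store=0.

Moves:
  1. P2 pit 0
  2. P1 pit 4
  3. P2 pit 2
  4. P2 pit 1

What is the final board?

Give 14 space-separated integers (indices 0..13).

Answer: 3 2 4 4 0 6 1 0 0 1 5 7 4 1

Derivation:
Move 1: P2 pit0 -> P1=[3,2,4,4,2,5](0) P2=[0,4,4,3,5,2](0)
Move 2: P1 pit4 -> P1=[3,2,4,4,0,6](1) P2=[0,4,4,3,5,2](0)
Move 3: P2 pit2 -> P1=[3,2,4,4,0,6](1) P2=[0,4,0,4,6,3](1)
Move 4: P2 pit1 -> P1=[3,2,4,4,0,6](1) P2=[0,0,1,5,7,4](1)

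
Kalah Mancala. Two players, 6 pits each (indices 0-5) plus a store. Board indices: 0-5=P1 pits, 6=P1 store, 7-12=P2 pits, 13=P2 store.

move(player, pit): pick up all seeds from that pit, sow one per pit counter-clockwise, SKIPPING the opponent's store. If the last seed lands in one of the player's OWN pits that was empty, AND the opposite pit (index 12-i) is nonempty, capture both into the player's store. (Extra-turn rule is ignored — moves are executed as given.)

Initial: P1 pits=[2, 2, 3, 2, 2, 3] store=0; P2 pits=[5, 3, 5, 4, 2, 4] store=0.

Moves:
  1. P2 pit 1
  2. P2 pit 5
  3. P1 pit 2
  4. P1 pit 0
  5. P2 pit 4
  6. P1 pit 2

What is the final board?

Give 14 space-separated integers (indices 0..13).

Answer: 1 4 0 5 3 4 1 5 0 6 5 0 1 2

Derivation:
Move 1: P2 pit1 -> P1=[2,2,3,2,2,3](0) P2=[5,0,6,5,3,4](0)
Move 2: P2 pit5 -> P1=[3,3,4,2,2,3](0) P2=[5,0,6,5,3,0](1)
Move 3: P1 pit2 -> P1=[3,3,0,3,3,4](1) P2=[5,0,6,5,3,0](1)
Move 4: P1 pit0 -> P1=[0,4,1,4,3,4](1) P2=[5,0,6,5,3,0](1)
Move 5: P2 pit4 -> P1=[1,4,1,4,3,4](1) P2=[5,0,6,5,0,1](2)
Move 6: P1 pit2 -> P1=[1,4,0,5,3,4](1) P2=[5,0,6,5,0,1](2)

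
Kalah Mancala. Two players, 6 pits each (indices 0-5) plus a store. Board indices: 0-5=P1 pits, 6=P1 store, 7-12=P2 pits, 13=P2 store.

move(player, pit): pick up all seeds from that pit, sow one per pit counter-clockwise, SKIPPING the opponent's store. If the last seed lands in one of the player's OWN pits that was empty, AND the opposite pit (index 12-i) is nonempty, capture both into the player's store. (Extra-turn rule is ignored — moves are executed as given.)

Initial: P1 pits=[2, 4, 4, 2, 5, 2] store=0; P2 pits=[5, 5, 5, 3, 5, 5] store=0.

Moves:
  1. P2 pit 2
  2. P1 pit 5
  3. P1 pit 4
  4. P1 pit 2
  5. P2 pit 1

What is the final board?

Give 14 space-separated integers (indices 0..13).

Answer: 4 4 0 3 1 2 3 7 0 2 5 7 7 2

Derivation:
Move 1: P2 pit2 -> P1=[3,4,4,2,5,2](0) P2=[5,5,0,4,6,6](1)
Move 2: P1 pit5 -> P1=[3,4,4,2,5,0](1) P2=[6,5,0,4,6,6](1)
Move 3: P1 pit4 -> P1=[3,4,4,2,0,1](2) P2=[7,6,1,4,6,6](1)
Move 4: P1 pit2 -> P1=[3,4,0,3,1,2](3) P2=[7,6,1,4,6,6](1)
Move 5: P2 pit1 -> P1=[4,4,0,3,1,2](3) P2=[7,0,2,5,7,7](2)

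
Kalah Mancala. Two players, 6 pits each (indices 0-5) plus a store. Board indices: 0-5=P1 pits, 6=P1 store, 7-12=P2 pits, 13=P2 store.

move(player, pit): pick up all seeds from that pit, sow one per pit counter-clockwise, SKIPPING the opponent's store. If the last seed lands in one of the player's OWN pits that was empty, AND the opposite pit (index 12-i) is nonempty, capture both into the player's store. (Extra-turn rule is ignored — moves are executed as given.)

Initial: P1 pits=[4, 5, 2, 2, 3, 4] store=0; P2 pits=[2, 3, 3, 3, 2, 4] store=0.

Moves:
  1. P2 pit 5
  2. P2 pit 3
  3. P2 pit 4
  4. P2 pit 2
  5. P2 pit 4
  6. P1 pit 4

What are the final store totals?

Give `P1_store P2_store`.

Answer: 1 3

Derivation:
Move 1: P2 pit5 -> P1=[5,6,3,2,3,4](0) P2=[2,3,3,3,2,0](1)
Move 2: P2 pit3 -> P1=[5,6,3,2,3,4](0) P2=[2,3,3,0,3,1](2)
Move 3: P2 pit4 -> P1=[6,6,3,2,3,4](0) P2=[2,3,3,0,0,2](3)
Move 4: P2 pit2 -> P1=[6,6,3,2,3,4](0) P2=[2,3,0,1,1,3](3)
Move 5: P2 pit4 -> P1=[6,6,3,2,3,4](0) P2=[2,3,0,1,0,4](3)
Move 6: P1 pit4 -> P1=[6,6,3,2,0,5](1) P2=[3,3,0,1,0,4](3)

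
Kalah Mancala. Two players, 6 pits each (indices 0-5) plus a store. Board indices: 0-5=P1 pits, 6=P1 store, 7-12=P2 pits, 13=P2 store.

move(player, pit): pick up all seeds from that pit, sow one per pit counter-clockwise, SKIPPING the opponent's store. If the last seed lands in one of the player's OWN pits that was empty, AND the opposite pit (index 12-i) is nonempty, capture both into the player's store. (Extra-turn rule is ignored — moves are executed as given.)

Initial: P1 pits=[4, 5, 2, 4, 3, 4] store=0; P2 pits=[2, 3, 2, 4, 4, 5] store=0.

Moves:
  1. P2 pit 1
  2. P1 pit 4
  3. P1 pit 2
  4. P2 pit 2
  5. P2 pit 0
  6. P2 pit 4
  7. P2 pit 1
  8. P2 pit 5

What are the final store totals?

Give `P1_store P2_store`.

Answer: 1 2

Derivation:
Move 1: P2 pit1 -> P1=[4,5,2,4,3,4](0) P2=[2,0,3,5,5,5](0)
Move 2: P1 pit4 -> P1=[4,5,2,4,0,5](1) P2=[3,0,3,5,5,5](0)
Move 3: P1 pit2 -> P1=[4,5,0,5,1,5](1) P2=[3,0,3,5,5,5](0)
Move 4: P2 pit2 -> P1=[4,5,0,5,1,5](1) P2=[3,0,0,6,6,6](0)
Move 5: P2 pit0 -> P1=[4,5,0,5,1,5](1) P2=[0,1,1,7,6,6](0)
Move 6: P2 pit4 -> P1=[5,6,1,6,1,5](1) P2=[0,1,1,7,0,7](1)
Move 7: P2 pit1 -> P1=[5,6,1,6,1,5](1) P2=[0,0,2,7,0,7](1)
Move 8: P2 pit5 -> P1=[6,7,2,7,2,6](1) P2=[0,0,2,7,0,0](2)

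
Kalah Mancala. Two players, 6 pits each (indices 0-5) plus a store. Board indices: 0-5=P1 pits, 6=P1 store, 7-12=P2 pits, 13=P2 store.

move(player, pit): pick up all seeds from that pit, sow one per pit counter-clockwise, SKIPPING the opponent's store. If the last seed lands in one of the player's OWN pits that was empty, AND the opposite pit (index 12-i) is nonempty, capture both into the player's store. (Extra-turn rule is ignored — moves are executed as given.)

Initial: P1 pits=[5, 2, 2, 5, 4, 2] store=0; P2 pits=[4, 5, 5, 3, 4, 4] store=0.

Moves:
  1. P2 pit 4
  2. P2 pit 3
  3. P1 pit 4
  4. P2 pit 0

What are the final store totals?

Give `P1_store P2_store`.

Move 1: P2 pit4 -> P1=[6,3,2,5,4,2](0) P2=[4,5,5,3,0,5](1)
Move 2: P2 pit3 -> P1=[6,3,2,5,4,2](0) P2=[4,5,5,0,1,6](2)
Move 3: P1 pit4 -> P1=[6,3,2,5,0,3](1) P2=[5,6,5,0,1,6](2)
Move 4: P2 pit0 -> P1=[6,3,2,5,0,3](1) P2=[0,7,6,1,2,7](2)

Answer: 1 2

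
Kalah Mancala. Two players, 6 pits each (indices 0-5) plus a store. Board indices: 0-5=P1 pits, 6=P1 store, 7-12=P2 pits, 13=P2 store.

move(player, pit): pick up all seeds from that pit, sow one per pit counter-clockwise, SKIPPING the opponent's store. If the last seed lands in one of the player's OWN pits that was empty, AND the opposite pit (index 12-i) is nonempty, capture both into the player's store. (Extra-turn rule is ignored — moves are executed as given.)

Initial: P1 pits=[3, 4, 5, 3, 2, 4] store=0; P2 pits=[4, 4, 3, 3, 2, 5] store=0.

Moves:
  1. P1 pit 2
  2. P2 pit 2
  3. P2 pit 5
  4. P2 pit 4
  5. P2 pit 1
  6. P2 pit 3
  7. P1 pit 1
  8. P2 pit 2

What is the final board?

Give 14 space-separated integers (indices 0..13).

Move 1: P1 pit2 -> P1=[3,4,0,4,3,5](1) P2=[5,4,3,3,2,5](0)
Move 2: P2 pit2 -> P1=[3,4,0,4,3,5](1) P2=[5,4,0,4,3,6](0)
Move 3: P2 pit5 -> P1=[4,5,1,5,4,5](1) P2=[5,4,0,4,3,0](1)
Move 4: P2 pit4 -> P1=[5,5,1,5,4,5](1) P2=[5,4,0,4,0,1](2)
Move 5: P2 pit1 -> P1=[5,5,1,5,4,5](1) P2=[5,0,1,5,1,2](2)
Move 6: P2 pit3 -> P1=[6,6,1,5,4,5](1) P2=[5,0,1,0,2,3](3)
Move 7: P1 pit1 -> P1=[6,0,2,6,5,6](2) P2=[6,0,1,0,2,3](3)
Move 8: P2 pit2 -> P1=[6,0,0,6,5,6](2) P2=[6,0,0,0,2,3](6)

Answer: 6 0 0 6 5 6 2 6 0 0 0 2 3 6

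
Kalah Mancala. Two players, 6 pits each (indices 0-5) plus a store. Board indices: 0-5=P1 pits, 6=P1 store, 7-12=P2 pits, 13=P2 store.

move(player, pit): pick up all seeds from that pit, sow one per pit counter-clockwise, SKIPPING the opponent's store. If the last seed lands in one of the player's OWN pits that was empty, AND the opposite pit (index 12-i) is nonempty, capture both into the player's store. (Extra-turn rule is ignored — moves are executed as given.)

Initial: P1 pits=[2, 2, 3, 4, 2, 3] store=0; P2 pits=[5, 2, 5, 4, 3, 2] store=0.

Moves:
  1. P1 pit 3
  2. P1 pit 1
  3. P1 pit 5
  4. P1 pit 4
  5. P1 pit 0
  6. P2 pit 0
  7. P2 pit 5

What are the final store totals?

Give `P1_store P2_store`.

Move 1: P1 pit3 -> P1=[2,2,3,0,3,4](1) P2=[6,2,5,4,3,2](0)
Move 2: P1 pit1 -> P1=[2,0,4,0,3,4](7) P2=[6,2,0,4,3,2](0)
Move 3: P1 pit5 -> P1=[2,0,4,0,3,0](8) P2=[7,3,1,4,3,2](0)
Move 4: P1 pit4 -> P1=[2,0,4,0,0,1](9) P2=[8,3,1,4,3,2](0)
Move 5: P1 pit0 -> P1=[0,1,5,0,0,1](9) P2=[8,3,1,4,3,2](0)
Move 6: P2 pit0 -> P1=[1,2,5,0,0,1](9) P2=[0,4,2,5,4,3](1)
Move 7: P2 pit5 -> P1=[2,3,5,0,0,1](9) P2=[0,4,2,5,4,0](2)

Answer: 9 2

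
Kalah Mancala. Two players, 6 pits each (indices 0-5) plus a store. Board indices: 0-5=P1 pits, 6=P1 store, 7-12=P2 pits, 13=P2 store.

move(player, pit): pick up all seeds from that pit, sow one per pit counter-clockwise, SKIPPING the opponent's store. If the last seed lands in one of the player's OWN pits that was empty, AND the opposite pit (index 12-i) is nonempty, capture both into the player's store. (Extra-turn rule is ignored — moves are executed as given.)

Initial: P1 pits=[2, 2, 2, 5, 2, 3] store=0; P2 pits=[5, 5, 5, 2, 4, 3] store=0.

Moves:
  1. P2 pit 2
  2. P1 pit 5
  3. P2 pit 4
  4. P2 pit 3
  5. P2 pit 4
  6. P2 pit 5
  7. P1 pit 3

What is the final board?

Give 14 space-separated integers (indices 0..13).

Answer: 5 4 4 0 4 2 2 7 7 1 0 0 0 4

Derivation:
Move 1: P2 pit2 -> P1=[3,2,2,5,2,3](0) P2=[5,5,0,3,5,4](1)
Move 2: P1 pit5 -> P1=[3,2,2,5,2,0](1) P2=[6,6,0,3,5,4](1)
Move 3: P2 pit4 -> P1=[4,3,3,5,2,0](1) P2=[6,6,0,3,0,5](2)
Move 4: P2 pit3 -> P1=[4,3,3,5,2,0](1) P2=[6,6,0,0,1,6](3)
Move 5: P2 pit4 -> P1=[4,3,3,5,2,0](1) P2=[6,6,0,0,0,7](3)
Move 6: P2 pit5 -> P1=[5,4,4,6,3,1](1) P2=[6,6,0,0,0,0](4)
Move 7: P1 pit3 -> P1=[5,4,4,0,4,2](2) P2=[7,7,1,0,0,0](4)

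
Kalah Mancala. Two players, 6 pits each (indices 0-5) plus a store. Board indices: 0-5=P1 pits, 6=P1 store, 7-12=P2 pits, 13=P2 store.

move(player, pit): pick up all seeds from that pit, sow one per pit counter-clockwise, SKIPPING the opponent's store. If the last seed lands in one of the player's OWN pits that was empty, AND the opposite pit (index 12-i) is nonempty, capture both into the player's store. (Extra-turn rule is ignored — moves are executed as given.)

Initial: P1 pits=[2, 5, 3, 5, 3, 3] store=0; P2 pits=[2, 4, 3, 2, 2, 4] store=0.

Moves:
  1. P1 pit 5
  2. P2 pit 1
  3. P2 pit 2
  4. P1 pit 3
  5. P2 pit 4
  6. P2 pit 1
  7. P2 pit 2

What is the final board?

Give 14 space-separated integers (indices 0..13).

Answer: 3 6 3 0 4 1 2 4 0 0 5 0 7 3

Derivation:
Move 1: P1 pit5 -> P1=[2,5,3,5,3,0](1) P2=[3,5,3,2,2,4](0)
Move 2: P2 pit1 -> P1=[2,5,3,5,3,0](1) P2=[3,0,4,3,3,5](1)
Move 3: P2 pit2 -> P1=[2,5,3,5,3,0](1) P2=[3,0,0,4,4,6](2)
Move 4: P1 pit3 -> P1=[2,5,3,0,4,1](2) P2=[4,1,0,4,4,6](2)
Move 5: P2 pit4 -> P1=[3,6,3,0,4,1](2) P2=[4,1,0,4,0,7](3)
Move 6: P2 pit1 -> P1=[3,6,3,0,4,1](2) P2=[4,0,1,4,0,7](3)
Move 7: P2 pit2 -> P1=[3,6,3,0,4,1](2) P2=[4,0,0,5,0,7](3)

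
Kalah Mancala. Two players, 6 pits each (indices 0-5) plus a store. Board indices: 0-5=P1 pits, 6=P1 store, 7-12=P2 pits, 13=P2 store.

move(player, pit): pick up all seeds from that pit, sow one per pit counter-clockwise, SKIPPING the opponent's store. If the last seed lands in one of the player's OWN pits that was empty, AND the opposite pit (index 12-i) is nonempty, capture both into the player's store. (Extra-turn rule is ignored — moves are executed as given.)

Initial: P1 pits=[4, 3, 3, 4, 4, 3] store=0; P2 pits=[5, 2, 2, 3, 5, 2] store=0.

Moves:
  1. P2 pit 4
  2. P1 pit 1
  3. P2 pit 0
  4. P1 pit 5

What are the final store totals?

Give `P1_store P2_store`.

Answer: 1 1

Derivation:
Move 1: P2 pit4 -> P1=[5,4,4,4,4,3](0) P2=[5,2,2,3,0,3](1)
Move 2: P1 pit1 -> P1=[5,0,5,5,5,4](0) P2=[5,2,2,3,0,3](1)
Move 3: P2 pit0 -> P1=[5,0,5,5,5,4](0) P2=[0,3,3,4,1,4](1)
Move 4: P1 pit5 -> P1=[5,0,5,5,5,0](1) P2=[1,4,4,4,1,4](1)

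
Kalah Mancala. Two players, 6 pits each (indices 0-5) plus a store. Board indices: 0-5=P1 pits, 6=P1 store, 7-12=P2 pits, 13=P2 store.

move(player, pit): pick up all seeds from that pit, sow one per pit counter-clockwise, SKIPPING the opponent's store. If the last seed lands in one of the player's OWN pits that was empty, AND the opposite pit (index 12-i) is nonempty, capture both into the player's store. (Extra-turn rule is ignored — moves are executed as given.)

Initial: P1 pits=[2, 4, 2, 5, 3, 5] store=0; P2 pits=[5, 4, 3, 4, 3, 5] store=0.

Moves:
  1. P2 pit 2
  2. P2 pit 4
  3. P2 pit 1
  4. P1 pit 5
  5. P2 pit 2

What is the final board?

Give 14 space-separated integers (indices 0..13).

Move 1: P2 pit2 -> P1=[2,4,2,5,3,5](0) P2=[5,4,0,5,4,6](0)
Move 2: P2 pit4 -> P1=[3,5,2,5,3,5](0) P2=[5,4,0,5,0,7](1)
Move 3: P2 pit1 -> P1=[3,5,2,5,3,5](0) P2=[5,0,1,6,1,8](1)
Move 4: P1 pit5 -> P1=[3,5,2,5,3,0](1) P2=[6,1,2,7,1,8](1)
Move 5: P2 pit2 -> P1=[3,5,2,5,3,0](1) P2=[6,1,0,8,2,8](1)

Answer: 3 5 2 5 3 0 1 6 1 0 8 2 8 1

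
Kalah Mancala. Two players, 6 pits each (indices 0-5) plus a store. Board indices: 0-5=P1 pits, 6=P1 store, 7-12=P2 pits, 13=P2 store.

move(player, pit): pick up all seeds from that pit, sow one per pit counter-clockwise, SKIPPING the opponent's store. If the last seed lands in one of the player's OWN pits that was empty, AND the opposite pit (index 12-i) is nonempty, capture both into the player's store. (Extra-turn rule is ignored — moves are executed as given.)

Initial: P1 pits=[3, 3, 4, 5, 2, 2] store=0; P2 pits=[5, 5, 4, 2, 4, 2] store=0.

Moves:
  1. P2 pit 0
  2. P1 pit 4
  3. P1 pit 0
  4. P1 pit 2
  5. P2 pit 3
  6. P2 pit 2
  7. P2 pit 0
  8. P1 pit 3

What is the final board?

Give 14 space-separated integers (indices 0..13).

Answer: 1 4 0 0 2 5 3 1 8 1 2 7 5 2

Derivation:
Move 1: P2 pit0 -> P1=[3,3,4,5,2,2](0) P2=[0,6,5,3,5,3](0)
Move 2: P1 pit4 -> P1=[3,3,4,5,0,3](1) P2=[0,6,5,3,5,3](0)
Move 3: P1 pit0 -> P1=[0,4,5,6,0,3](1) P2=[0,6,5,3,5,3](0)
Move 4: P1 pit2 -> P1=[0,4,0,7,1,4](2) P2=[1,6,5,3,5,3](0)
Move 5: P2 pit3 -> P1=[0,4,0,7,1,4](2) P2=[1,6,5,0,6,4](1)
Move 6: P2 pit2 -> P1=[1,4,0,7,1,4](2) P2=[1,6,0,1,7,5](2)
Move 7: P2 pit0 -> P1=[1,4,0,7,1,4](2) P2=[0,7,0,1,7,5](2)
Move 8: P1 pit3 -> P1=[1,4,0,0,2,5](3) P2=[1,8,1,2,7,5](2)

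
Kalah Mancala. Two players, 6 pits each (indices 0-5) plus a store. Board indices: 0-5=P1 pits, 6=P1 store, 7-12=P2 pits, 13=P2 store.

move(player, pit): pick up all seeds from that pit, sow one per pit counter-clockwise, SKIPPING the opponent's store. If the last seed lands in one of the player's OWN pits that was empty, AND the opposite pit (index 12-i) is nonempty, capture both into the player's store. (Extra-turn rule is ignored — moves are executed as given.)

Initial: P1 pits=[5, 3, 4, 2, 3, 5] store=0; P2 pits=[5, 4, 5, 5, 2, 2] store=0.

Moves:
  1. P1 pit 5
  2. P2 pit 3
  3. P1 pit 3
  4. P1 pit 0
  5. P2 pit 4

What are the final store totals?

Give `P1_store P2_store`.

Move 1: P1 pit5 -> P1=[5,3,4,2,3,0](1) P2=[6,5,6,6,2,2](0)
Move 2: P2 pit3 -> P1=[6,4,5,2,3,0](1) P2=[6,5,6,0,3,3](1)
Move 3: P1 pit3 -> P1=[6,4,5,0,4,0](8) P2=[0,5,6,0,3,3](1)
Move 4: P1 pit0 -> P1=[0,5,6,1,5,1](9) P2=[0,5,6,0,3,3](1)
Move 5: P2 pit4 -> P1=[1,5,6,1,5,1](9) P2=[0,5,6,0,0,4](2)

Answer: 9 2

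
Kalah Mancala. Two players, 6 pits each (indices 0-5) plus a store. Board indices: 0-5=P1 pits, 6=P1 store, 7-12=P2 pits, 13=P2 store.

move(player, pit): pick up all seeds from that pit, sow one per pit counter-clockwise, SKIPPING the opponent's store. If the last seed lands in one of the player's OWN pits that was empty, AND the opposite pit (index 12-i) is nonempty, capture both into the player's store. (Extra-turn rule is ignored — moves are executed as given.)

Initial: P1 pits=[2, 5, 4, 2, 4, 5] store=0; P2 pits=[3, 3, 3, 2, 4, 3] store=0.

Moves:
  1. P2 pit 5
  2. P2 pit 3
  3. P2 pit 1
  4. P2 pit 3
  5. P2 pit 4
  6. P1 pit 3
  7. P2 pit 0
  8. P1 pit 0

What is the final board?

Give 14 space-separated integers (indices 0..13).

Answer: 0 8 0 0 6 6 1 0 1 5 0 0 1 12

Derivation:
Move 1: P2 pit5 -> P1=[3,6,4,2,4,5](0) P2=[3,3,3,2,4,0](1)
Move 2: P2 pit3 -> P1=[0,6,4,2,4,5](0) P2=[3,3,3,0,5,0](5)
Move 3: P2 pit1 -> P1=[0,6,4,2,4,5](0) P2=[3,0,4,1,6,0](5)
Move 4: P2 pit3 -> P1=[0,6,4,2,4,5](0) P2=[3,0,4,0,7,0](5)
Move 5: P2 pit4 -> P1=[1,7,5,3,5,5](0) P2=[3,0,4,0,0,1](6)
Move 6: P1 pit3 -> P1=[1,7,5,0,6,6](1) P2=[3,0,4,0,0,1](6)
Move 7: P2 pit0 -> P1=[1,7,0,0,6,6](1) P2=[0,1,5,0,0,1](12)
Move 8: P1 pit0 -> P1=[0,8,0,0,6,6](1) P2=[0,1,5,0,0,1](12)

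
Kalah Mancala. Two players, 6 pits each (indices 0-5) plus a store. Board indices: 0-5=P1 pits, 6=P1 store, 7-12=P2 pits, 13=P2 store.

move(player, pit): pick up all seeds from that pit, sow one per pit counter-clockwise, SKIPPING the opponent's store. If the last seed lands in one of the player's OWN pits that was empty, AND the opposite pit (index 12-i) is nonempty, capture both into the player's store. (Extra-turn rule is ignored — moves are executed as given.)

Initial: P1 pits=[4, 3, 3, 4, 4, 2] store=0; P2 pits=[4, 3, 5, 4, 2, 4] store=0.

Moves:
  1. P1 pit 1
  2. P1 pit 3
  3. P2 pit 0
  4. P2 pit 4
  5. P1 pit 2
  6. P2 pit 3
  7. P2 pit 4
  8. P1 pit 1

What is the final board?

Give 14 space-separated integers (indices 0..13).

Answer: 6 0 1 1 7 4 2 0 5 6 0 0 8 2

Derivation:
Move 1: P1 pit1 -> P1=[4,0,4,5,5,2](0) P2=[4,3,5,4,2,4](0)
Move 2: P1 pit3 -> P1=[4,0,4,0,6,3](1) P2=[5,4,5,4,2,4](0)
Move 3: P2 pit0 -> P1=[4,0,4,0,6,3](1) P2=[0,5,6,5,3,5](0)
Move 4: P2 pit4 -> P1=[5,0,4,0,6,3](1) P2=[0,5,6,5,0,6](1)
Move 5: P1 pit2 -> P1=[5,0,0,1,7,4](2) P2=[0,5,6,5,0,6](1)
Move 6: P2 pit3 -> P1=[6,1,0,1,7,4](2) P2=[0,5,6,0,1,7](2)
Move 7: P2 pit4 -> P1=[6,1,0,1,7,4](2) P2=[0,5,6,0,0,8](2)
Move 8: P1 pit1 -> P1=[6,0,1,1,7,4](2) P2=[0,5,6,0,0,8](2)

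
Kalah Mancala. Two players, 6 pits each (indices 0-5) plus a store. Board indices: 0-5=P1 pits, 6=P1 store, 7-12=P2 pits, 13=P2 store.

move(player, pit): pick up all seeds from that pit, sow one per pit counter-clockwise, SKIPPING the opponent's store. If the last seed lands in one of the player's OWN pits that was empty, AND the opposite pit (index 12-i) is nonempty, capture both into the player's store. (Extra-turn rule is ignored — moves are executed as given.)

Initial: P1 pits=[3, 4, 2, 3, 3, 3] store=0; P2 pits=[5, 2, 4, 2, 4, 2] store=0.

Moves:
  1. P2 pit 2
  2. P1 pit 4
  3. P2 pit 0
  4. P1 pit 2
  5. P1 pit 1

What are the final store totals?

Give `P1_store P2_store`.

Answer: 5 2

Derivation:
Move 1: P2 pit2 -> P1=[3,4,2,3,3,3](0) P2=[5,2,0,3,5,3](1)
Move 2: P1 pit4 -> P1=[3,4,2,3,0,4](1) P2=[6,2,0,3,5,3](1)
Move 3: P2 pit0 -> P1=[3,4,2,3,0,4](1) P2=[0,3,1,4,6,4](2)
Move 4: P1 pit2 -> P1=[3,4,0,4,0,4](5) P2=[0,0,1,4,6,4](2)
Move 5: P1 pit1 -> P1=[3,0,1,5,1,5](5) P2=[0,0,1,4,6,4](2)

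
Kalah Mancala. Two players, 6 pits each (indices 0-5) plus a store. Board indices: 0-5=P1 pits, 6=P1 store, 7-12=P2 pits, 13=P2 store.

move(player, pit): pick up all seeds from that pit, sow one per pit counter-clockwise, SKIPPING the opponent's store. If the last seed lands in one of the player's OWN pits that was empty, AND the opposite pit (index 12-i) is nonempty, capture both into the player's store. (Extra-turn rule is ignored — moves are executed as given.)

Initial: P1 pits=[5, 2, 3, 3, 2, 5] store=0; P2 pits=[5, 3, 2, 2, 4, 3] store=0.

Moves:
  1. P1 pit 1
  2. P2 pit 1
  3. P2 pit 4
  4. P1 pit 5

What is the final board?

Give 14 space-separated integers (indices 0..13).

Move 1: P1 pit1 -> P1=[5,0,4,4,2,5](0) P2=[5,3,2,2,4,3](0)
Move 2: P2 pit1 -> P1=[5,0,4,4,2,5](0) P2=[5,0,3,3,5,3](0)
Move 3: P2 pit4 -> P1=[6,1,5,4,2,5](0) P2=[5,0,3,3,0,4](1)
Move 4: P1 pit5 -> P1=[6,1,5,4,2,0](1) P2=[6,1,4,4,0,4](1)

Answer: 6 1 5 4 2 0 1 6 1 4 4 0 4 1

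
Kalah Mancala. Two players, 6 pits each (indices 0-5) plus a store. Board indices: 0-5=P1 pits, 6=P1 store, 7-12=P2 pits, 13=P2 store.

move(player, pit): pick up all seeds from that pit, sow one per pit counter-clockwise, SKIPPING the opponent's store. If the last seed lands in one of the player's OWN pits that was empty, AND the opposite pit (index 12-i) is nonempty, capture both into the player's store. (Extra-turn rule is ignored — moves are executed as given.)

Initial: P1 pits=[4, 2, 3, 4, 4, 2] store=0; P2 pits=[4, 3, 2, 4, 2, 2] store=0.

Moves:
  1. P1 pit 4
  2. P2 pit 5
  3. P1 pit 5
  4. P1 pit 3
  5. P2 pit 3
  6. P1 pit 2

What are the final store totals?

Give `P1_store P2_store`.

Move 1: P1 pit4 -> P1=[4,2,3,4,0,3](1) P2=[5,4,2,4,2,2](0)
Move 2: P2 pit5 -> P1=[5,2,3,4,0,3](1) P2=[5,4,2,4,2,0](1)
Move 3: P1 pit5 -> P1=[5,2,3,4,0,0](2) P2=[6,5,2,4,2,0](1)
Move 4: P1 pit3 -> P1=[5,2,3,0,1,1](3) P2=[7,5,2,4,2,0](1)
Move 5: P2 pit3 -> P1=[6,2,3,0,1,1](3) P2=[7,5,2,0,3,1](2)
Move 6: P1 pit2 -> P1=[6,2,0,1,2,2](3) P2=[7,5,2,0,3,1](2)

Answer: 3 2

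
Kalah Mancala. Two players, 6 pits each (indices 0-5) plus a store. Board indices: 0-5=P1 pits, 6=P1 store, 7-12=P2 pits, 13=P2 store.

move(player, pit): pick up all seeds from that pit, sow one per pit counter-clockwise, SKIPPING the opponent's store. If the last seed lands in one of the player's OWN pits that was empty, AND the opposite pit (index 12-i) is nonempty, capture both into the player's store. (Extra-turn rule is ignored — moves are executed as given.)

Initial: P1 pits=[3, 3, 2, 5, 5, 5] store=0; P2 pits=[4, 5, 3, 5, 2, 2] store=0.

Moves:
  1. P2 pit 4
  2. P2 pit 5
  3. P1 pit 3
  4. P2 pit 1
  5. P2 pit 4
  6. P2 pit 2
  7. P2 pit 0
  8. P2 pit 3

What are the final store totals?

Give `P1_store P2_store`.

Move 1: P2 pit4 -> P1=[3,3,2,5,5,5](0) P2=[4,5,3,5,0,3](1)
Move 2: P2 pit5 -> P1=[4,4,2,5,5,5](0) P2=[4,5,3,5,0,0](2)
Move 3: P1 pit3 -> P1=[4,4,2,0,6,6](1) P2=[5,6,3,5,0,0](2)
Move 4: P2 pit1 -> P1=[5,4,2,0,6,6](1) P2=[5,0,4,6,1,1](3)
Move 5: P2 pit4 -> P1=[5,4,2,0,6,6](1) P2=[5,0,4,6,0,2](3)
Move 6: P2 pit2 -> P1=[5,4,2,0,6,6](1) P2=[5,0,0,7,1,3](4)
Move 7: P2 pit0 -> P1=[5,4,2,0,6,6](1) P2=[0,1,1,8,2,4](4)
Move 8: P2 pit3 -> P1=[6,5,3,1,7,6](1) P2=[0,1,1,0,3,5](5)

Answer: 1 5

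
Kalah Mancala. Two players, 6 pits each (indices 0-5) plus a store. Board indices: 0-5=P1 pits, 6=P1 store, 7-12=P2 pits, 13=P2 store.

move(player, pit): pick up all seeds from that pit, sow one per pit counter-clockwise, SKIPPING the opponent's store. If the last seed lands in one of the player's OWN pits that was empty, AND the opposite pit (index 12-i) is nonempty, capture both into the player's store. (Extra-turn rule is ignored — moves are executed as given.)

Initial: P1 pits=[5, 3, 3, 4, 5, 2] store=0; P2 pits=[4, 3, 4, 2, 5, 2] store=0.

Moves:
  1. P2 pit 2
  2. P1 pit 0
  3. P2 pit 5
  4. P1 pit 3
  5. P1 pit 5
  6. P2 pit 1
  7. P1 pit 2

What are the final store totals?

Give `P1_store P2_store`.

Answer: 3 3

Derivation:
Move 1: P2 pit2 -> P1=[5,3,3,4,5,2](0) P2=[4,3,0,3,6,3](1)
Move 2: P1 pit0 -> P1=[0,4,4,5,6,3](0) P2=[4,3,0,3,6,3](1)
Move 3: P2 pit5 -> P1=[1,5,4,5,6,3](0) P2=[4,3,0,3,6,0](2)
Move 4: P1 pit3 -> P1=[1,5,4,0,7,4](1) P2=[5,4,0,3,6,0](2)
Move 5: P1 pit5 -> P1=[1,5,4,0,7,0](2) P2=[6,5,1,3,6,0](2)
Move 6: P2 pit1 -> P1=[1,5,4,0,7,0](2) P2=[6,0,2,4,7,1](3)
Move 7: P1 pit2 -> P1=[1,5,0,1,8,1](3) P2=[6,0,2,4,7,1](3)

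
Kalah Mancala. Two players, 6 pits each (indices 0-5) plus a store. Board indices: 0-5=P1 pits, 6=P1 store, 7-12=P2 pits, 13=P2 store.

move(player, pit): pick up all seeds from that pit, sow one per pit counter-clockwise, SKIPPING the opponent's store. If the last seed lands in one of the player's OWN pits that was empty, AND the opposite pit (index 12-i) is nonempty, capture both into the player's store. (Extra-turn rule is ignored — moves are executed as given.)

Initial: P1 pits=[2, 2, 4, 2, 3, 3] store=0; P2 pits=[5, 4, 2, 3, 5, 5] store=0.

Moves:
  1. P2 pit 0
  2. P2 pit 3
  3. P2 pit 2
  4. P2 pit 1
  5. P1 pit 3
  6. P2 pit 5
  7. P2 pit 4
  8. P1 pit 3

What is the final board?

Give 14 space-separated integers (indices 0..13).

Move 1: P2 pit0 -> P1=[2,2,4,2,3,3](0) P2=[0,5,3,4,6,6](0)
Move 2: P2 pit3 -> P1=[3,2,4,2,3,3](0) P2=[0,5,3,0,7,7](1)
Move 3: P2 pit2 -> P1=[3,2,4,2,3,3](0) P2=[0,5,0,1,8,8](1)
Move 4: P2 pit1 -> P1=[3,2,4,2,3,3](0) P2=[0,0,1,2,9,9](2)
Move 5: P1 pit3 -> P1=[3,2,4,0,4,4](0) P2=[0,0,1,2,9,9](2)
Move 6: P2 pit5 -> P1=[4,3,5,1,0,5](0) P2=[1,0,1,2,9,0](9)
Move 7: P2 pit4 -> P1=[5,4,6,2,1,6](0) P2=[2,0,1,2,0,1](10)
Move 8: P1 pit3 -> P1=[5,4,6,0,2,7](0) P2=[2,0,1,2,0,1](10)

Answer: 5 4 6 0 2 7 0 2 0 1 2 0 1 10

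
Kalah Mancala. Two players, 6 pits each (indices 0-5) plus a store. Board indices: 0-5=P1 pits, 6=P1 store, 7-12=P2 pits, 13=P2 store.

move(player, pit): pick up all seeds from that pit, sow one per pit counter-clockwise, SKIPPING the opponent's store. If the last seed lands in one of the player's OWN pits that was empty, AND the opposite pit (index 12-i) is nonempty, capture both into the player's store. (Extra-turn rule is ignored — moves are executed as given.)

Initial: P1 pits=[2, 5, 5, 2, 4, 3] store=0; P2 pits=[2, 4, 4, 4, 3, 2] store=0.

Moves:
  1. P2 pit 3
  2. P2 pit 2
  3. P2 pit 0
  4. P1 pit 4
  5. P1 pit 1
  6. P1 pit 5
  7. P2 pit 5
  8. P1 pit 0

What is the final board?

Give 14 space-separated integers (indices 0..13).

Move 1: P2 pit3 -> P1=[3,5,5,2,4,3](0) P2=[2,4,4,0,4,3](1)
Move 2: P2 pit2 -> P1=[3,5,5,2,4,3](0) P2=[2,4,0,1,5,4](2)
Move 3: P2 pit0 -> P1=[3,5,5,0,4,3](0) P2=[0,5,0,1,5,4](5)
Move 4: P1 pit4 -> P1=[3,5,5,0,0,4](1) P2=[1,6,0,1,5,4](5)
Move 5: P1 pit1 -> P1=[3,0,6,1,1,5](2) P2=[1,6,0,1,5,4](5)
Move 6: P1 pit5 -> P1=[3,0,6,1,1,0](3) P2=[2,7,1,2,5,4](5)
Move 7: P2 pit5 -> P1=[4,1,7,1,1,0](3) P2=[2,7,1,2,5,0](6)
Move 8: P1 pit0 -> P1=[0,2,8,2,2,0](3) P2=[2,7,1,2,5,0](6)

Answer: 0 2 8 2 2 0 3 2 7 1 2 5 0 6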